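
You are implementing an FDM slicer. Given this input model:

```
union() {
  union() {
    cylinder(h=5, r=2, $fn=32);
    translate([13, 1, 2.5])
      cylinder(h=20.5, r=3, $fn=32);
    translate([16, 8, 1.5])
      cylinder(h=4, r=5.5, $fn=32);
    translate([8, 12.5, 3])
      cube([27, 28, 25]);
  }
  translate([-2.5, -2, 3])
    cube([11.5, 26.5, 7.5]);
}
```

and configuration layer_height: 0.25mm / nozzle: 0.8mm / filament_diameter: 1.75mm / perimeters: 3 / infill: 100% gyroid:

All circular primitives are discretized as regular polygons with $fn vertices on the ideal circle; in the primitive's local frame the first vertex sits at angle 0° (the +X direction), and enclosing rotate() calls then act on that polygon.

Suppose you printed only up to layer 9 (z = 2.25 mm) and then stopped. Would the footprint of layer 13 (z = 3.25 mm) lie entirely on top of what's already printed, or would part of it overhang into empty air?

Compare the two slices. At z = 2.25: the r=2 cylinder gives a regular 32-gon of circumradius 2 (constant along its height) (area = (32/2)·2.000²·sin(360°/32) = 12.49 mm²); the cylinder at (13, 1) is not intersected at this z (z outside [2.5, 23]); the r=5.5 cylinder at (16, 8) contributes a regular 32-gon of circumradius 5.5 (area = (32/2)·5.500²·sin(360°/32) = 94.42 mm²); the cube at (8, 12.5) is absent (z outside [3, 28]); Combining (union): the 2 present regions are separate (no shared area or edge), so areas and boundary lengths simply add and each stays a separate island — area = 106.91 mm²; the cube at (-2.5, -2) does not reach this height (z outside [3, 10.5]); Taking the union: only the result so far is present, so the union is just that shape — area = 106.91 mm². At z = 3.25: the r=2 cylinder gives a regular 32-gon of circumradius 2 (constant along its height) (area = (32/2)·2.000²·sin(360°/32) = 12.49 mm²); the r=3 cylinder at (13, 1) gives a regular 32-gon of circumradius 3 (constant along its height) (area = (32/2)·3.000²·sin(360°/32) = 28.09 mm²); the r=5.5 cylinder at (16, 8) contributes a regular 32-gon of circumradius 5.5 (area = (32/2)·5.500²·sin(360°/32) = 94.42 mm²); the cube at (8, 12.5) is present — its section is the full 27×28 rectangle (area 756.00 mm²); Taking the union: the regions partially overlap — summed areas 891.00 mm² minus the doubly-counted overlap 6.22 mm² gives 884.78 mm² — area = 884.78 mm²; the 11.5×26.5 cube at (-2.5, -2) contributes its full rectangle (area 304.75 mm²); Taking the union: the regions partially overlap — summed areas 1189.53 mm² minus the doubly-counted overlap 24.49 mm² gives 1165.05 mm² — area = 1165.05 mm². Checking containment: at z = 3.25 the cross-section extends beyond the z = 2.25 cross-section by about 1058.14 mm².

part overhangs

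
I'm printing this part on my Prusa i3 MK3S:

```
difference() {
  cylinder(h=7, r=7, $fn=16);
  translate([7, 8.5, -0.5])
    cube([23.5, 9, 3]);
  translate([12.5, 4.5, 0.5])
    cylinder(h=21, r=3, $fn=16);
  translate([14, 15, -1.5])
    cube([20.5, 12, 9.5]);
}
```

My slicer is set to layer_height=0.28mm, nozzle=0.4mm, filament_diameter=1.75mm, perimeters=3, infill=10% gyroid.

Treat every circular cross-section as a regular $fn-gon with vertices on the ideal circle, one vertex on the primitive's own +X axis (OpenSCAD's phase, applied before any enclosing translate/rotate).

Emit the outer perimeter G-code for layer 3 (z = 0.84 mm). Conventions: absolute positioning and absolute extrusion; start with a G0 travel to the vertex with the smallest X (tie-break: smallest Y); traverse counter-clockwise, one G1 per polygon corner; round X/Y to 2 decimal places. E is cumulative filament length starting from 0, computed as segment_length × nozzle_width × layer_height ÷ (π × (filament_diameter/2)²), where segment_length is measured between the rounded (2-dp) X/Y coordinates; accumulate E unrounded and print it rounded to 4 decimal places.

G0 X-7.00 Y0.00 Z0.84
G1 X-6.47 Y-2.68 E0.1272
G1 X-4.95 Y-4.95 E0.2544
G1 X-2.68 Y-6.47 E0.3816
G1 X0.00 Y-7.00 E0.5088
G1 X2.68 Y-6.47 E0.6360
G1 X4.95 Y-4.95 E0.7633
G1 X6.47 Y-2.68 E0.8905
G1 X7.00 Y0.00 E1.0177
G1 X6.47 Y2.68 E1.1449
G1 X4.95 Y4.95 E1.2721
G1 X2.68 Y6.47 E1.3993
G1 X0.00 Y7.00 E1.5265
G1 X-2.68 Y6.47 E1.6537
G1 X-4.95 Y4.95 E1.7809
G1 X-6.47 Y2.68 E1.9081
G1 X-7.00 Y0.00 E2.0353

At z = 0.84 mm: the r=7 cylinder gives a regular 16-gon of circumradius 7 (constant along its height); the 23.5×9 cube at (7, 8.5) contributes its full rectangle; the r=3 cylinder at (12.5, 4.5) contributes a regular 16-gon of circumradius 3; the cube at (14, 15) (footprint 20.5×12) is included at this height; Subtracting the remaining from the first: starting from the r=7 cylinder, the 23.5×9 cube at (7, 8.5) misses the remaining region (no effect); the r=3 cylinder at (12.5, 4.5) misses the remaining region (no effect); the 20.5×12 cube at (14, 15) misses the remaining region (no effect) — 1 connected region. The outline is a single polygon with 16 vertices. Extrusion per mm of travel: 0.4 × 0.28 / (π × 0.875²) = 0.046564. Accumulating E over each segment gives final E = 2.0353.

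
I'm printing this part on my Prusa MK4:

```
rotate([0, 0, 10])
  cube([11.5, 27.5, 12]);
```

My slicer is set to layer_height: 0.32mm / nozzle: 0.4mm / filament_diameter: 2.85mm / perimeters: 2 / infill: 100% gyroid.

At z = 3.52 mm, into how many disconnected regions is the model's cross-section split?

1

At z = 3.52 mm: the cube is present — its section is the full 11.5×27.5 rectangle; (rotated 10° about Z; rotation is an isometry so areas/perimeters/island counts are preserved). The result has 1 disconnected region.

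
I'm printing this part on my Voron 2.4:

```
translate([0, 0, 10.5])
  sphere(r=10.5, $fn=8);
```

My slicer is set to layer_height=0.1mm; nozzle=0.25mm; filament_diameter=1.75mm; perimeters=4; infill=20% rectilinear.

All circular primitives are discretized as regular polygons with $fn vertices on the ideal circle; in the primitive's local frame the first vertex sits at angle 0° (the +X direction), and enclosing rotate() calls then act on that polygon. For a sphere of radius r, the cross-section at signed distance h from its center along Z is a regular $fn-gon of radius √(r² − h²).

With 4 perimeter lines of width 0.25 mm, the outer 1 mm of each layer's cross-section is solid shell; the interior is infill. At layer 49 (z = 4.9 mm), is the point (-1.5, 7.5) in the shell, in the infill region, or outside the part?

shell

At z = 4.9 mm: the r=10.5 sphere slices to a regular 8-gon of circumradius 8.882 (√(r²−h²) with h=5.6 from center). Overall, the cross-section is a single solid region. The nearest boundary edge runs (0.00, 8.88)→(-6.28, 6.28); distance from the point to it = 0.70 mm. The point is inside the cross-section, 0.70 mm from the nearest boundary — within the 1 mm shell band (4 × 0.25).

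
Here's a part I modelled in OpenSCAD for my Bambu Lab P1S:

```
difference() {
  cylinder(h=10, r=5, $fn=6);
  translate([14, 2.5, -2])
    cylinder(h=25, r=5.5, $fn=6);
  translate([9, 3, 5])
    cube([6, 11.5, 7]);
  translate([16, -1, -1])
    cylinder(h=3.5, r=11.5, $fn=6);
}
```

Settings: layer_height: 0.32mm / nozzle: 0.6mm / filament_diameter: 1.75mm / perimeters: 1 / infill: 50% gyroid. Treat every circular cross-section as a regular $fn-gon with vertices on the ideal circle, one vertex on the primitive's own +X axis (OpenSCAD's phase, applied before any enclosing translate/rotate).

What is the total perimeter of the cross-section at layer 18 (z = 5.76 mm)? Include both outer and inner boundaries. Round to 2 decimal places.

At z = 5.76 mm: the r=5 cylinder contributes a regular 6-gon of circumradius 5 (perimeter = 2·6·5.000·sin(180°/6) = 30.00 mm); the cylinder at (14, 2.5): section is a regular 6-gon, circumradius r=5.5 (perimeter = 2·6·5.500·sin(180°/6) = 33.00 mm); the cube at (9, 3) is present — its section is the full 6×11.5 rectangle (perimeter 35.00 mm); the cylinder at (16, -1) is absent (z outside [-1, 2.5]); Subtracting the remaining from the first: starting from the r=5 cylinder, the r=5.5 cylinder at (14, 2.5) misses the remaining region (no effect); the 6×11.5 cube at (9, 3) misses the remaining region (no effect) — boundary = 30.00 mm. Overall, the cross-section is a single solid region. Total boundary length (outer) = 30.00 mm.

30.00 mm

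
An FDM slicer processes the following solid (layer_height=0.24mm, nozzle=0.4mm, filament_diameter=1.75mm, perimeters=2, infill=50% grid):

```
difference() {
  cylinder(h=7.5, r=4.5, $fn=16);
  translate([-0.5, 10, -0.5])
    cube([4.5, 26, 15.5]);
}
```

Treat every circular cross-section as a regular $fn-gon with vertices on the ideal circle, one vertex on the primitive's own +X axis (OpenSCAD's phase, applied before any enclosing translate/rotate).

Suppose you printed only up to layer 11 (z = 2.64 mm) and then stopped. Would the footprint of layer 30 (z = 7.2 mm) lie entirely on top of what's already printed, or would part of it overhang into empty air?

entirely on top

Compare the two slices. At z = 2.64: the r=4.5 cylinder gives a regular 16-gon of circumradius 4.5 (constant along its height) (area = (16/2)·4.500²·sin(360°/16) = 61.99 mm²); the cube at (-0.5, 10) is present — its section is the full 4.5×26 rectangle (area 117.00 mm²); Subtracting the remaining from the first: starting from the r=4.5 cylinder (61.99 mm²), the 4.5×26 cube at (-0.5, 10) misses the remaining region (no effect) — area = 61.99 mm². At z = 7.2: the cylinder: section is a regular 16-gon, circumradius r=4.5 (area = (16/2)·4.500²·sin(360°/16) = 61.99 mm²); the 4.5×26 cube at (-0.5, 10) contributes its full rectangle (area 117.00 mm²); Subtracting the remaining from the first: starting from the r=4.5 cylinder (61.99 mm²), the 4.5×26 cube at (-0.5, 10) misses the remaining region (no effect) — area = 61.99 mm². Checking containment: the cross-section at z = 7.2 is a subset of the cross-section at z = 2.64.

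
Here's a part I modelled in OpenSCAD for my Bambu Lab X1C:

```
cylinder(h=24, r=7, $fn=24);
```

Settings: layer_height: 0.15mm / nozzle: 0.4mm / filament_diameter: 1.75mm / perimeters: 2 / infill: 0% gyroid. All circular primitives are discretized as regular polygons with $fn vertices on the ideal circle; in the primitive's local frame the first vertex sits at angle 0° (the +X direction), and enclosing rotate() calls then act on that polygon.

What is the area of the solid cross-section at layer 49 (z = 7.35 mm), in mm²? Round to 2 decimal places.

152.19 mm²

At z = 7.35 mm: the r=7 cylinder contributes a regular 24-gon of circumradius 7 (area = (24/2)·7.000²·sin(360°/24) = 152.19 mm²). Overall, the cross-section is a single solid region. Net area = 152.19 mm².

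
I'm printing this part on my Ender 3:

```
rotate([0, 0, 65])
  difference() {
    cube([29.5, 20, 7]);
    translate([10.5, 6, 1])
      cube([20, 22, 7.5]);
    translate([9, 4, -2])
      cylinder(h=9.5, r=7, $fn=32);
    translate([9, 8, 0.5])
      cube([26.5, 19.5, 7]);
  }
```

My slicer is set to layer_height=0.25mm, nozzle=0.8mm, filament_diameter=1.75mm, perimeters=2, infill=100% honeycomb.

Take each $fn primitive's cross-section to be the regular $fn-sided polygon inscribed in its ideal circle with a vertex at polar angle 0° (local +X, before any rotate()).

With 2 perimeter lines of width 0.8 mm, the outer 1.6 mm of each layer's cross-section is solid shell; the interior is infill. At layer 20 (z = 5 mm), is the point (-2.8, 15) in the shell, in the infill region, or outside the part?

outside

At z = 5 mm: the cube (footprint 29.5×20) is included at this height; the 20×22 cube at (10.5, 6) contributes its full rectangle; the r=7 cylinder at (9, 4) gives a regular 32-gon of circumradius 7 (constant along its height); the cube at (9, 8) (footprint 26.5×19.5) is included at this height; Subtracting the remaining from the first: starting from the 29.5×20 cube, the 20×22 cube at (10.5, 6) partially overlaps it — only the 266.00 mm² overlap (of its 440.00 mm²) is removed, clipping the outline; the r=7 cylinder at (9, 4) partially overlaps it — only the 111.98 mm² overlap (of its 152.95 mm²) is removed, clipping the outline; the 26.5×19.5 cube at (9, 8) partially overlaps it — only the 13.61 mm² overlap (of its 516.75 mm²) is removed, clipping the outline — 2 connected regions; (whole slice rotated 65° about Z — lengths, areas and connectivity unchanged). Overall, the cross-section has 2 separate islands. Undo the 65° rotation: the query point maps to (12.411, 8.877) in the un-rotated model frame. The nearest boundary edge runs (9.00, 20.00)→(9.00, 11.00); distance from the point to it = 4.02 mm. The point is not inside any of the regions above, so it lies outside the cross-section (4.02 mm from the nearest boundary).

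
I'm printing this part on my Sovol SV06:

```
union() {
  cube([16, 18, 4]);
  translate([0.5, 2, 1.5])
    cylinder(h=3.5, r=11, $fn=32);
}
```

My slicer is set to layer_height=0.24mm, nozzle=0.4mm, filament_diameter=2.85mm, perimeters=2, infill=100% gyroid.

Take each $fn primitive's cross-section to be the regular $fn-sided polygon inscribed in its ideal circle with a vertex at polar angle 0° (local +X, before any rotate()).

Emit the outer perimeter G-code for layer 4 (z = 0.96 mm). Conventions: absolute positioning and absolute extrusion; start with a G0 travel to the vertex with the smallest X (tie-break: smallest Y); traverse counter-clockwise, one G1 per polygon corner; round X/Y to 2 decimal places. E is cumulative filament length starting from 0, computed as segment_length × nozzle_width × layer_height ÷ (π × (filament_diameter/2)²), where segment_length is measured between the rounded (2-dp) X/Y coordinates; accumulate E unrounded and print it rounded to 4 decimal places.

At z = 0.96 mm: the cube (footprint 16×18) is included at this height; the cylinder at (0.5, 2) is absent (z outside [1.5, 5]); Merging all regions: only the 16×18 cube is present, so the union is just that shape — 1 connected region. The outline is a single polygon with 4 vertices. Extrusion per mm of travel: 0.4 × 0.24 / (π × 1.425²) = 0.015048. Accumulating E over each segment gives final E = 1.0233.

G0 X0.00 Y0.00 Z0.96
G1 X16.00 Y0.00 E0.2408
G1 X16.00 Y18.00 E0.5116
G1 X0.00 Y18.00 E0.7524
G1 X0.00 Y0.00 E1.0233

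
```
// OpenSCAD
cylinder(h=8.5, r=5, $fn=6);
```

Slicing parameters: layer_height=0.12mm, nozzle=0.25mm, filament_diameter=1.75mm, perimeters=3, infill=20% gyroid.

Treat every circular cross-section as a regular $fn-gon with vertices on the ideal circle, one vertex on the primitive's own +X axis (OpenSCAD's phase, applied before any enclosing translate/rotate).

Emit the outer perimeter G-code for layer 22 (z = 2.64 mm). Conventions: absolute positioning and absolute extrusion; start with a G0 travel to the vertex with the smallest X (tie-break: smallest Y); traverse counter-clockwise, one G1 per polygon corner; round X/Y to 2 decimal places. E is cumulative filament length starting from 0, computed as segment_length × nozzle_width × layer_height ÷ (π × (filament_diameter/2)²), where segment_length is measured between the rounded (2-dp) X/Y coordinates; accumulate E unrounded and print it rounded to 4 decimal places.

At z = 2.64 mm: the r=5 cylinder contributes a regular 6-gon of circumradius 5. The outline is a single polygon with 6 vertices. Extrusion per mm of travel: 0.25 × 0.12 / (π × 0.875²) = 0.012473. Accumulating E over each segment gives final E = 0.3742.

G0 X-5.00 Y0.00 Z2.64
G1 X-2.50 Y-4.33 E0.0624
G1 X2.50 Y-4.33 E0.1247
G1 X5.00 Y0.00 E0.1871
G1 X2.50 Y4.33 E0.2494
G1 X-2.50 Y4.33 E0.3118
G1 X-5.00 Y0.00 E0.3742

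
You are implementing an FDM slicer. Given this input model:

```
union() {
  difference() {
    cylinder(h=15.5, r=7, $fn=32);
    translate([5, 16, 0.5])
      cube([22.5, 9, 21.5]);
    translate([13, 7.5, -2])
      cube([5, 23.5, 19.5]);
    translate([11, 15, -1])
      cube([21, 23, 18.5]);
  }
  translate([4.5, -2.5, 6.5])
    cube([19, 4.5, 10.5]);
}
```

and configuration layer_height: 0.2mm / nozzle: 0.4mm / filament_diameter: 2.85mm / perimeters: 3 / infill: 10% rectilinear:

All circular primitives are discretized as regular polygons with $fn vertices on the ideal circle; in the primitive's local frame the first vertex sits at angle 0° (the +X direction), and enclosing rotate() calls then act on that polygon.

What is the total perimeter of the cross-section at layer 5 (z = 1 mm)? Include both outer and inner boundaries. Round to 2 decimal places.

43.91 mm

At z = 1 mm: the cylinder: section is a regular 32-gon, circumradius r=7 (perimeter = 2·32·7.000·sin(180°/32) = 43.91 mm); the 22.5×9 cube at (5, 16) contributes its full rectangle (perimeter 63.00 mm); the 5×23.5 cube at (13, 7.5) contributes its full rectangle (perimeter 57.00 mm); the cube at (11, 15) is present — its section is the full 21×23 rectangle (perimeter 88.00 mm); Taking the first minus the rest: starting from the r=7 cylinder, the 22.5×9 cube at (5, 16) misses the remaining region (no effect); the 5×23.5 cube at (13, 7.5) misses the remaining region (no effect); the 21×23 cube at (11, 15) misses the remaining region (no effect) — boundary = 43.91 mm; the cube at (4.5, -2.5) does not reach this height (z outside [6.5, 17]); Merging all regions: only the result so far is present, so the union is just that shape — boundary = 43.91 mm. Overall, the cross-section is a single solid region. Total boundary length (outer) = 43.91 mm.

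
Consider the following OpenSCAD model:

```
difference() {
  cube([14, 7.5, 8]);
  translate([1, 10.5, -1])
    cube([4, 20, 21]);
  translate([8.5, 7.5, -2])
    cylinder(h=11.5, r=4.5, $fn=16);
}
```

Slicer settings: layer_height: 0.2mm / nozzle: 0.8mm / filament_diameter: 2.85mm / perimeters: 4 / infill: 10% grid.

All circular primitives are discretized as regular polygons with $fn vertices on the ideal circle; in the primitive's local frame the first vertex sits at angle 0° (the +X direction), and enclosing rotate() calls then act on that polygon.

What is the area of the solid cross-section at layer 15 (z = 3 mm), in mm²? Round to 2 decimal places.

At z = 3 mm: the cube (footprint 14×7.5) is included at this height (area 105.00 mm²); the cube at (1, 10.5) is present — its section is the full 4×20 rectangle (area 80.00 mm²); the r=4.5 cylinder at (8.5, 7.5) gives a regular 16-gon of circumradius 4.5 (constant along its height) (area = (16/2)·4.500²·sin(360°/16) = 61.99 mm²); Taking the first minus the rest: starting from the 14×7.5 cube (105.00 mm²), the 4×20 cube at (1, 10.5) misses the remaining region (no effect); the r=4.5 cylinder at (8.5, 7.5) partially overlaps it — only the 31.00 mm² overlap (of its 61.99 mm²) is removed, clipping the outline — area = 74.00 mm². Overall, the cross-section is a single solid region. Net area = 74.00 mm².

74.00 mm²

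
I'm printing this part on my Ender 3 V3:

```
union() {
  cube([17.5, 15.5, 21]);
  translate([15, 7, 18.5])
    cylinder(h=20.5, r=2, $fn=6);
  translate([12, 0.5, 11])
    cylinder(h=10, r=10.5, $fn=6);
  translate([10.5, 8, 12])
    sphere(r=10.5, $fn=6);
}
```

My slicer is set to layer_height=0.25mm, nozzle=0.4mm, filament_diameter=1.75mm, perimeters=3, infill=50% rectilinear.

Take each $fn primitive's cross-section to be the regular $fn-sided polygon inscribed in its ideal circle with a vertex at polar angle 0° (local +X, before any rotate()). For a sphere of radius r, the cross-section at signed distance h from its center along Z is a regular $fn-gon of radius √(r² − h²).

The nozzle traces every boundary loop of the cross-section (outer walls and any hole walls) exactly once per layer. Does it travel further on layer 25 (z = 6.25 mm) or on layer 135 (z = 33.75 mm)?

layer 25 (z = 6.25 mm)

Layer 25 (z = 6.25): the 17.5×15.5 cube contributes its full rectangle (perimeter 66.00 mm); the cylinder at (15, 7) does not reach this height (z outside [18.5, 39]); the cylinder at (12, 0.5) is absent (z outside [11, 21]); the r=10.5 sphere at (10.5, 8) contributes a regular 6-gon of circumradius √(10.5²−5.75²) = 8.786 (perimeter = 2·6·8.786·sin(180°/6) = 52.71 mm); Merging all regions: the regions partially overlap (shared area 194.06 mm²), so the edge portions inside another operand are dropped and the merged outline is re-measured after clipping — boundary = 67.08 mm. So its perimeter = 67.08 mm. Layer 135 (z = 33.75): the cube does not reach this height (z outside [0, 21]); the r=2 cylinder at (15, 7) gives a regular 6-gon of circumradius 2 (constant along its height) (perimeter = 2·6·2.000·sin(180°/6) = 12.00 mm); the cylinder at (12, 0.5) is absent (z outside [11, 21]); the sphere at (10.5, 8) does not reach this height (|z−center|=21.750 > r=10.5); Combining (union): only the r=2 cylinder at (15, 7) is present, so the union is just that shape — boundary = 12.00 mm. So its perimeter = 12.00 mm. Layer 25 is larger (67.08 vs 12.00 mm).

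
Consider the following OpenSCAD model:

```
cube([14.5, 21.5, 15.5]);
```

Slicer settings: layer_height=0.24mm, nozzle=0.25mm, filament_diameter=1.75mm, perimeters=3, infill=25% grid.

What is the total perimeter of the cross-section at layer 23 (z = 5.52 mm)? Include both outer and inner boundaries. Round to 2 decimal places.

At z = 5.52 mm: the cube (footprint 14.5×21.5) is included at this height (perimeter 72.00 mm). Overall, the cross-section is a single solid region. Total boundary length (outer) = 72.00 mm.

72.00 mm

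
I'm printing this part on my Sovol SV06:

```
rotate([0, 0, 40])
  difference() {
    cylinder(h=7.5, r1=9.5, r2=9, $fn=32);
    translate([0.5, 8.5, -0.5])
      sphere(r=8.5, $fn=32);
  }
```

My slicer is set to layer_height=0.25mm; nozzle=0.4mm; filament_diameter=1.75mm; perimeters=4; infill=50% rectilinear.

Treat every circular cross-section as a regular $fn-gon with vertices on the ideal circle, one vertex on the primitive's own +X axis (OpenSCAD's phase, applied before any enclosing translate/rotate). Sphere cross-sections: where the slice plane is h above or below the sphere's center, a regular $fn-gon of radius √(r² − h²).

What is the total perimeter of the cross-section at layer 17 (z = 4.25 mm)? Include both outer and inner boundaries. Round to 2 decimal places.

60.45 mm

At z = 4.25 mm: the cone contributes a regular 32-gon of circumradius 9.217 (interpolated between r1=9.5 and r2=9 at t=0.567) (perimeter = 2·32·9.217·sin(180°/32) = 57.82 mm); the r=8.5 sphere at (0.5, 8.5) slices to a regular 32-gon of circumradius 7.049 (√(r²−h²) with h=4.75 from center) (perimeter = 2·32·7.049·sin(180°/32) = 44.22 mm); Taking the first minus the rest: starting from the cone, the r=8.5 sphere at (0.5, 8.5) partially overlaps it — only the 73.62 mm² overlap (of its 155.10 mm²) is removed, clipping the outline — boundary = 60.45 mm; (rotated 40° about Z; rotation is an isometry so areas/perimeters/island counts are preserved). Overall, the cross-section is a single solid region. Total boundary length (outer) = 60.45 mm.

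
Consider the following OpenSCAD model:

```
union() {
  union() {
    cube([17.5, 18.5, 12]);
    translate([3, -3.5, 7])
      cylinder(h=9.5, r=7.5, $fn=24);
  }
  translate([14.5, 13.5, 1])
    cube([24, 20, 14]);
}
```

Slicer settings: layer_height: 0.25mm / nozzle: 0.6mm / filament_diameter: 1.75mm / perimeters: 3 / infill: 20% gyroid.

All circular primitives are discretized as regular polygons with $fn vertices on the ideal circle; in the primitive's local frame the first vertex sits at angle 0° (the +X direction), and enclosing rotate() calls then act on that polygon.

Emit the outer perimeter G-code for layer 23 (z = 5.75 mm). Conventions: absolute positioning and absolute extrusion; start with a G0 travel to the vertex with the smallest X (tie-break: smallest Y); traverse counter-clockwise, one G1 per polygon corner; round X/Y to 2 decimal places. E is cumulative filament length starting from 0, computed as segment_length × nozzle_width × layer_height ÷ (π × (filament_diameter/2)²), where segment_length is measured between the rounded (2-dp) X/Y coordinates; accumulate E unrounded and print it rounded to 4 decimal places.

At z = 5.75 mm: the cube is present — its section is the full 17.5×18.5 rectangle; the cylinder at (3, -3.5) is not intersected at this z (z outside [7, 16.5]); Merging all regions: only the 17.5×18.5 cube is present, so the union is just that shape — 1 connected region; the cube at (14.5, 13.5) is present — its section is the full 24×20 rectangle; Merging all regions: the regions partially overlap (shared area 15.00 mm²), so overlapping operands fuse into one piece — 1 connected region. The outline is a single polygon with 8 vertices. Extrusion per mm of travel: 0.6 × 0.25 / (π × 0.875²) = 0.062363. Accumulating E over each segment gives final E = 8.9802.

G0 X0.00 Y0.00 Z5.75
G1 X17.50 Y0.00 E1.0913
G1 X17.50 Y13.50 E1.9332
G1 X38.50 Y13.50 E3.2429
G1 X38.50 Y33.50 E4.4901
G1 X14.50 Y33.50 E5.9868
G1 X14.50 Y18.50 E6.9223
G1 X0.00 Y18.50 E7.8265
G1 X0.00 Y0.00 E8.9802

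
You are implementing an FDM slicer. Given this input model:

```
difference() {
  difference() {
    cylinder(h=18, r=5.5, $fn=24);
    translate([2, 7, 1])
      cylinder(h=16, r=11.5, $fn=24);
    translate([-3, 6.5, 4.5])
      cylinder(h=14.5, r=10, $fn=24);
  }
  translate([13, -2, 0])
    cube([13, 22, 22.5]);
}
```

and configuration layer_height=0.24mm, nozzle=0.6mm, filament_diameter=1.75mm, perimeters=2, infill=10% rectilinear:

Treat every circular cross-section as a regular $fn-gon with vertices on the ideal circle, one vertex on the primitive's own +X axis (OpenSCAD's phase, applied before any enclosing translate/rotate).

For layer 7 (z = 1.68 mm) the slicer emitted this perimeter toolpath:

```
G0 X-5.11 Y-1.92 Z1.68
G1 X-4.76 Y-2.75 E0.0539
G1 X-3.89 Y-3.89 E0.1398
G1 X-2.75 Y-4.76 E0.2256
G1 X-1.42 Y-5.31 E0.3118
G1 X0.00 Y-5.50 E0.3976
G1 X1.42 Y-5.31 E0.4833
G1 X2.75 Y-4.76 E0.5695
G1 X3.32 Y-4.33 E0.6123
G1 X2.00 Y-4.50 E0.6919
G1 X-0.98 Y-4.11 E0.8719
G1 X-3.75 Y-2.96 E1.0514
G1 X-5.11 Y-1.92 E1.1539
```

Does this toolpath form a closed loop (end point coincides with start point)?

Start point (G0): (-5.11, -1.92). End point (last G1): the path returns to the start — closed.

yes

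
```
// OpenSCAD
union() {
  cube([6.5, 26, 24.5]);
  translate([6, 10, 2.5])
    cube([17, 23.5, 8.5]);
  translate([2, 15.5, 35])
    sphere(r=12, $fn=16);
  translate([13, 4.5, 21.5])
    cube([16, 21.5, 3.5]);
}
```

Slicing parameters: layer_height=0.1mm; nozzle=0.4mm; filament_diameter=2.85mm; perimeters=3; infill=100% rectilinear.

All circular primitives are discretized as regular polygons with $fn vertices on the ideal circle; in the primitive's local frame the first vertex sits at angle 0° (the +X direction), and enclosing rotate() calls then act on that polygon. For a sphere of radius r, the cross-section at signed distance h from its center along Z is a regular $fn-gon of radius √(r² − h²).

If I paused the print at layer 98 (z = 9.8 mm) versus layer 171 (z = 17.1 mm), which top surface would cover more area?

layer 98 (z = 9.8 mm)

Layer 98 (z = 9.8): the cube is present — its section is the full 6.5×26 rectangle (area 169.00 mm²); the 17×23.5 cube at (6, 10) contributes its full rectangle (area 399.50 mm²); the sphere at (2, 15.5) does not reach this height (|z−center|=25.200 > r=12); the cube at (13, 4.5) is not intersected at this z (z outside [21.5, 25]); Merging all regions: the regions partially overlap — summed areas 568.50 mm² minus the doubly-counted overlap 8.00 mm² gives 560.50 mm² — area = 560.50 mm². So its area = 560.50 mm². Layer 171 (z = 17.1): the cube is present — its section is the full 6.5×26 rectangle (area 169.00 mm²); the cube at (6, 10) does not reach this height (z outside [2.5, 11]); the sphere at (2, 15.5) does not reach this height (|z−center|=17.900 > r=12); the cube at (13, 4.5) is absent (z outside [21.5, 25]); Merging all regions: only the 6.5×26 cube is present, so the union is just that shape — area = 169.00 mm². So its area = 169.00 mm². Layer 98 is larger (560.50 vs 169.00 mm²).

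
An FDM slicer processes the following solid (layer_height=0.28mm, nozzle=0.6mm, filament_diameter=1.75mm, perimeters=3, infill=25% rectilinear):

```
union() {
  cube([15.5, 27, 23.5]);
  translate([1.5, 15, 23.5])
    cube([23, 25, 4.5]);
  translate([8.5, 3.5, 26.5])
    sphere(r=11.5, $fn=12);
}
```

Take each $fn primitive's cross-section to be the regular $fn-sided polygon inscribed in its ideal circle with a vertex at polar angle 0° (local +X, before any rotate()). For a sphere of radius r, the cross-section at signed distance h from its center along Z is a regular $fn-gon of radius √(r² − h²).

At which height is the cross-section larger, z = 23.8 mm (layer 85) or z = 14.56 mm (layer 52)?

Layer 85 (z = 23.8): the cube is not intersected at this z (z outside [0, 23.5]); the 23×25 cube at (1.5, 15) contributes its full rectangle (area 575.00 mm²); the sphere at (8.5, 3.5): section is a regular 12-gon, circumradius = √(r²−h²) = √(11.5²−2.7²) = 11.179 (area = (12/2)·11.179²·sin(360°/12) = 374.88 mm²); Taking the union: the 2 present regions are separate (no shared area or edge), so areas and boundary lengths simply add and each stays a separate island — area = 949.88 mm². So its area = 949.88 mm². Layer 52 (z = 14.56): the 15.5×27 cube contributes its full rectangle (area 418.50 mm²); the cube at (1.5, 15) does not reach this height (z outside [23.5, 28]); the sphere at (8.5, 3.5) is not intersected at this z (|z−center|=11.940 > r=11.5); Combining (union): only the 15.5×27 cube is present, so the union is just that shape — area = 418.50 mm². So its area = 418.50 mm². Layer 85 is larger (949.88 vs 418.50 mm²).

layer 85 (z = 23.8 mm)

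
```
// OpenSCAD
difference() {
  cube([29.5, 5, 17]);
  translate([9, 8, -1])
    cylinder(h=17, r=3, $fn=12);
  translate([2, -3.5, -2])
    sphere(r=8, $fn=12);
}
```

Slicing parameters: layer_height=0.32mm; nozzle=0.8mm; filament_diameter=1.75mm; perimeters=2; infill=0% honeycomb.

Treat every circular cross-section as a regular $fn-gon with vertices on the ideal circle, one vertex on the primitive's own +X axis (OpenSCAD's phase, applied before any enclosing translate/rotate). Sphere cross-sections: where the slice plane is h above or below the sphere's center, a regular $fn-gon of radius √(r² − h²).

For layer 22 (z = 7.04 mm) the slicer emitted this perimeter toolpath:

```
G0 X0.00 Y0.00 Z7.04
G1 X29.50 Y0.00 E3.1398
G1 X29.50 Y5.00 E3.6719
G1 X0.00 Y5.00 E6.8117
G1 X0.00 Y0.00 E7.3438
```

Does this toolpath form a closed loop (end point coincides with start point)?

yes

Start point (G0): (0.00, 0.00). End point (last G1): the path returns to the start — closed.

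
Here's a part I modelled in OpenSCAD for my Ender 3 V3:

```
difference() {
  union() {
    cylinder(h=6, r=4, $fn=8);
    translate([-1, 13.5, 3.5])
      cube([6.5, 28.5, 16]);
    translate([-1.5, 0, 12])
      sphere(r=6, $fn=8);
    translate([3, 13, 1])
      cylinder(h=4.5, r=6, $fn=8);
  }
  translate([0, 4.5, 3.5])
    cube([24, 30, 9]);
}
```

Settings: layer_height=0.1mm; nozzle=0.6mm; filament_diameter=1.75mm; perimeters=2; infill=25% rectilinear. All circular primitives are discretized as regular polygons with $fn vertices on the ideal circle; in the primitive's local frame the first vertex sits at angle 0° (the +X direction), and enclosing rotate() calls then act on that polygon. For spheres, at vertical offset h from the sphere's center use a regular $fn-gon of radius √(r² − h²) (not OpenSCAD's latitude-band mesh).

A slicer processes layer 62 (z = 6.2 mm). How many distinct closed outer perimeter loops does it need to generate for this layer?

2

At z = 6.2 mm: the cylinder does not reach this height (z outside [0, 6]); the cube at (-1, 13.5) is present — its section is the full 6.5×28.5 rectangle; the r=6 sphere at (-1.5, 0) contributes a regular 8-gon of circumradius √(6²−5.8²) = 1.536; the cylinder at (3, 13) is absent (z outside [1, 5.5]); Taking the union: the 2 present regions are separate (no shared area or edge), so areas and boundary lengths simply add and each stays a separate island — 2 connected regions; the cube at (0, 4.5) is present — its section is the full 24×30 rectangle; Subtracting the remaining from the first: starting from that combined region, the 24×30 cube at (0, 4.5) partially overlaps it — only the 115.50 mm² overlap (of its 720.00 mm²) is removed, clipping the outline — 2 connected regions. The result has 2 disconnected regions.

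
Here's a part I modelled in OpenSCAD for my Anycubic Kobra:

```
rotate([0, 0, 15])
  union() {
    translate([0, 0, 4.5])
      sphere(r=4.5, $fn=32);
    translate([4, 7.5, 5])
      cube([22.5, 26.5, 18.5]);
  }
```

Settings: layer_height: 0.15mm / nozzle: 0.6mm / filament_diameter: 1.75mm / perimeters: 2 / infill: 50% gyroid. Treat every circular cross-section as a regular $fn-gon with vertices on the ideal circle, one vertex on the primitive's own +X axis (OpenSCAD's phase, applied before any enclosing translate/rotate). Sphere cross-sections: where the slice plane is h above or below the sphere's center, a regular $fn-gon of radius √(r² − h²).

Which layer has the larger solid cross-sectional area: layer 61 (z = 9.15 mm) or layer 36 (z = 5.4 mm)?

layer 36 (z = 5.4 mm)

Layer 61 (z = 9.15): the sphere is absent (|z−center|=4.650 > r=4.5); the cube at (4, 7.5) is present — its section is the full 22.5×26.5 rectangle (area 596.25 mm²); Merging all regions: only the 22.5×26.5 cube at (4, 7.5) is present, so the union is just that shape — area = 596.25 mm²; (rotated 15° about Z; rotation is an isometry so areas/perimeters/island counts are preserved). So its area = 596.25 mm². Layer 36 (z = 5.4): the r=4.5 sphere contributes a regular 32-gon of circumradius √(4.5²−0.9²) = 4.409 (area = (32/2)·4.409²·sin(360°/32) = 60.68 mm²); the 22.5×26.5 cube at (4, 7.5) contributes its full rectangle (area 596.25 mm²); Taking the union: the 2 present regions are separate (no shared area or edge), so areas and boundary lengths simply add and each stays a separate island — area = 656.93 mm²; (whole slice rotated 15° about Z — lengths, areas and connectivity unchanged). So its area = 656.93 mm². Layer 36 is larger (656.93 vs 596.25 mm²).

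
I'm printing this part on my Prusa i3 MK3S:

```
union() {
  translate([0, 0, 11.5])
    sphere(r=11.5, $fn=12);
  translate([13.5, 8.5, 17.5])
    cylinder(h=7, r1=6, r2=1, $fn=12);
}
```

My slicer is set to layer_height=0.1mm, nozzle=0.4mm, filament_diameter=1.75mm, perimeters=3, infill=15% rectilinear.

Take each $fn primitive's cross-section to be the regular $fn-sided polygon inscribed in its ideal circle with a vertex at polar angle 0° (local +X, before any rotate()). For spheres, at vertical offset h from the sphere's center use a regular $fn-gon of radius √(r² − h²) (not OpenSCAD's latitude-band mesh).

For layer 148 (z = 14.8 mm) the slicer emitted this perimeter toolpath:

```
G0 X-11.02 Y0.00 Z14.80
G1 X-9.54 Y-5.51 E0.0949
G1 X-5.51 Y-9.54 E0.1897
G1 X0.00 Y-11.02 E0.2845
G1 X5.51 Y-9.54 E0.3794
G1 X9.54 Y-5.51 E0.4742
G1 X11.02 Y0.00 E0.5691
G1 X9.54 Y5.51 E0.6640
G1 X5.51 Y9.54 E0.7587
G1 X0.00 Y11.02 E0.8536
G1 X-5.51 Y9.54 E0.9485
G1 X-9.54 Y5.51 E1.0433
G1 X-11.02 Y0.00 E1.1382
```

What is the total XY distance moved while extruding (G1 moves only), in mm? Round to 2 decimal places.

68.44 mm

Sum the Euclidean lengths of each G1 segment: total = 68.44 mm.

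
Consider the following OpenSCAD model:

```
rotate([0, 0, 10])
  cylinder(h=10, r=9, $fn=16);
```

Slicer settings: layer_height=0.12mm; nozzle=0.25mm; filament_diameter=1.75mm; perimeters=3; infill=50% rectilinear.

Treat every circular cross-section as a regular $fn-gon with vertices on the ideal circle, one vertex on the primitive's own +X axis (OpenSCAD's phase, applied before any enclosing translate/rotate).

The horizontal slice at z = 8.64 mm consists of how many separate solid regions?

At z = 8.64 mm: the r=9 cylinder contributes a regular 16-gon of circumradius 9; (rotated 10° about Z; rotation is an isometry so areas/perimeters/island counts are preserved). The result has 1 disconnected region.

1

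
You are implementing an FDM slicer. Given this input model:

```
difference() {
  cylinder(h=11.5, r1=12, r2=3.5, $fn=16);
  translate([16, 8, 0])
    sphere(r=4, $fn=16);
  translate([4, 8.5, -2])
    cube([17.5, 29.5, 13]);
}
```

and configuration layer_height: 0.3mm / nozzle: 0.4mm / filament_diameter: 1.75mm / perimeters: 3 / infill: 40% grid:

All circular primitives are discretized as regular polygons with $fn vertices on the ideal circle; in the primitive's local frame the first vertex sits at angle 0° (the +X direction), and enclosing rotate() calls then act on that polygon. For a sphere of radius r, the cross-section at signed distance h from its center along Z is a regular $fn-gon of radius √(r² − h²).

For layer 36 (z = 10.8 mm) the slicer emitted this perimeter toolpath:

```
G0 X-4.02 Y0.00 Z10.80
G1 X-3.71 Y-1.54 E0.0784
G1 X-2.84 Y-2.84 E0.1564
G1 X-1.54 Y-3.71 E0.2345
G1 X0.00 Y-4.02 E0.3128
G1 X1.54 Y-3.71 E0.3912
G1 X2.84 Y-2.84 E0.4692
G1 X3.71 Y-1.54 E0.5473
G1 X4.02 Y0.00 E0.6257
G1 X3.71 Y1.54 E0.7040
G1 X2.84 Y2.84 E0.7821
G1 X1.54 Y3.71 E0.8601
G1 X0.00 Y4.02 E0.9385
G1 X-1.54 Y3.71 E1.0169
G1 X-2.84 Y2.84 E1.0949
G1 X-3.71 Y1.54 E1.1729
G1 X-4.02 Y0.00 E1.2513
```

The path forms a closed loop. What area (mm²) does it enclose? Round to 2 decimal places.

Apply the shoelace formula to the sequence of (X, Y) vertices; enclosed area = 49.41 mm².

49.41 mm²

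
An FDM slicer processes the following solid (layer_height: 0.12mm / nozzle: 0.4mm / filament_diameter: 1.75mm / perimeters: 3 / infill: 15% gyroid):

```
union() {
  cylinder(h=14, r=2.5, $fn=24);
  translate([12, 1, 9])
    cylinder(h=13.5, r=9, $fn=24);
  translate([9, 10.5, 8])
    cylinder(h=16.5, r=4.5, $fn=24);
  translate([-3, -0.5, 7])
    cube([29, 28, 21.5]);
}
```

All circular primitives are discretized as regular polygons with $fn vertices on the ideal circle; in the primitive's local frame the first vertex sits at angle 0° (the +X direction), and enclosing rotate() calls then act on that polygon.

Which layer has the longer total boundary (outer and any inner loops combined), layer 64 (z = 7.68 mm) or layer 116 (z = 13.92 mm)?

Layer 64 (z = 7.68): the cylinder: section is a regular 24-gon, circumradius r=2.5 (perimeter = 2·24·2.500·sin(180°/24) = 15.66 mm); the cylinder at (12, 1) is absent (z outside [9, 22.5]); the cylinder at (9, 10.5) is absent (z outside [8, 24.5]); the cube at (-3, -0.5) (footprint 29×28) is included at this height (perimeter 114.00 mm); Merging all regions: the regions partially overlap (shared area 12.17 mm²), so the edge portions inside another operand are dropped and the merged outline is re-measured after clipping — boundary = 115.95 mm. So its perimeter = 115.95 mm. Layer 116 (z = 13.92): the cylinder: section is a regular 24-gon, circumradius r=2.5 (perimeter = 2·24·2.500·sin(180°/24) = 15.66 mm); the cylinder at (12, 1): section is a regular 24-gon, circumradius r=9 (perimeter = 2·24·9.000·sin(180°/24) = 56.39 mm); the cylinder at (9, 10.5): section is a regular 24-gon, circumradius r=4.5 (perimeter = 2·24·4.500·sin(180°/24) = 28.19 mm); the 29×28 cube at (-3, -0.5) contributes its full rectangle (perimeter 114.00 mm); Taking the union: the regions partially overlap (shared area 227.56 mm²), so the edge portions inside another operand are dropped and the merged outline is re-measured after clipping — boundary = 123.52 mm. So its perimeter = 123.52 mm. Layer 116 is larger (123.52 vs 115.95 mm).

layer 116 (z = 13.92 mm)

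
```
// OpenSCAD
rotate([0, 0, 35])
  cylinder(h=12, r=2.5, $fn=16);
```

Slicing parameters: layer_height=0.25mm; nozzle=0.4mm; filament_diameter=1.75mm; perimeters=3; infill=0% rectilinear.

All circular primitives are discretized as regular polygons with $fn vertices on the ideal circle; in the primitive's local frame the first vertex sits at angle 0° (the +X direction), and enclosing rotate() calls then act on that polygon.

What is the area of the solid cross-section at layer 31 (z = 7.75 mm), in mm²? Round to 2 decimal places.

At z = 7.75 mm: the r=2.5 cylinder contributes a regular 16-gon of circumradius 2.5 (area = (16/2)·2.500²·sin(360°/16) = 19.13 mm²); (rotated 35° about Z; rotation is an isometry so areas/perimeters/island counts are preserved). Overall, the cross-section is a single solid region. Net area = 19.13 mm².

19.13 mm²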